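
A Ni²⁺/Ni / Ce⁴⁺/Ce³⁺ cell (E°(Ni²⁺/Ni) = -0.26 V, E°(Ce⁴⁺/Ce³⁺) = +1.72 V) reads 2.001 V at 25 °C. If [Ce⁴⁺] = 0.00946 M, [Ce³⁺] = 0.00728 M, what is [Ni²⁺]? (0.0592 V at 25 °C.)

From the Nernst equation, log Q = n(E° − E)/0.0592 = 2(1.98 − 2.001)/0.0592 = -0.709, so Q = 0.195.
With Q = [Ni²⁺]·[Ce³⁺]^2/[Ce⁴⁺]^2 and the known concentrations, [Ni²⁺] in the numerator gives [Ni²⁺] = 0.33 M.

0.33 M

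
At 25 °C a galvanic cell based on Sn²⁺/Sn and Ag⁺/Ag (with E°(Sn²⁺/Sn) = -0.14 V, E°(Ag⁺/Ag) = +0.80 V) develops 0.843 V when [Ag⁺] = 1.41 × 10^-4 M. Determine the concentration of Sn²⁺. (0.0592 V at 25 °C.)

3.8 × 10^-5 M

From the Nernst equation, log Q = n(E° − E)/0.0592 = 2(0.94 − 0.843)/0.0592 = 3.277, so Q = 1890.
With Q = [Sn²⁺]/[Ag⁺]^2 and the known concentrations, [Sn²⁺] in the numerator gives [Sn²⁺] = 3.8 × 10^-5 M.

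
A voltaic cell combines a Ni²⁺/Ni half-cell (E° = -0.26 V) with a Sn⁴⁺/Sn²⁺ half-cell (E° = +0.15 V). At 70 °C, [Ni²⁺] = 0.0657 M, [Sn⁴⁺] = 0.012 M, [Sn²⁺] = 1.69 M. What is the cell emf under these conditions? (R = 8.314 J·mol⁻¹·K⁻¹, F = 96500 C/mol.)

The Sn⁴⁺/Sn²⁺ couple has the higher reduction potential and acts as the cathode, so E°_cell = +0.15 − (-0.26) = 0.41 V.
Balancing electrons gives n = 2; the reaction quotient is Q = [Ni²⁺]·[Sn²⁺]/[Sn⁴⁺] = 9.25.
E = E° − (RT/nF) ln Q = 0.41 − (8.314×343)/(2×96500) × (2.225) = 0.410 − 0.033 = 0.377 V.

0.377 V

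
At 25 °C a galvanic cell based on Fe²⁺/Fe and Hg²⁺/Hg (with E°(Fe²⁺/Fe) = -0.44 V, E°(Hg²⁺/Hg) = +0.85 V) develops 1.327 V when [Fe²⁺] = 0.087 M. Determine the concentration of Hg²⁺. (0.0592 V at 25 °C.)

1.5 M

From the Nernst equation, log Q = n(E° − E)/0.0592 = 2(1.29 − 1.327)/0.0592 = -1.250, so Q = 0.0562.
With Q = [Fe²⁺]/[Hg²⁺] and the known concentrations, [Hg²⁺] in the denominator gives [Hg²⁺] = 1.5 M.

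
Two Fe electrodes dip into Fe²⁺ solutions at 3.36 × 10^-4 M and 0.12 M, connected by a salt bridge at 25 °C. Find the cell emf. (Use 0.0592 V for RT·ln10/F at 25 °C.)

0.076 V

Both half-cells are Fe²⁺/Fe, so E°_cell = 0. The concentrated side is the cathode; the cell reaction moves Fe²⁺ from high to low concentration with n = 2.
Q = [Fe²⁺]_dilute/[Fe²⁺]_conc = 3.36 × 10^-4/0.12 = 0.00280.
E = 0 − (0.0592/2) log Q = −(0.0592/2)(-2.553) = 0.0756 V.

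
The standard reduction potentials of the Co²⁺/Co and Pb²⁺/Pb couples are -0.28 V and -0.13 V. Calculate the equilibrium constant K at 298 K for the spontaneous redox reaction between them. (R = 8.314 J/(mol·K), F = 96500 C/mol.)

1.2 × 10^5

E°_cell = -0.13 − (-0.28) = 0.15 V, with n = 2 electrons transferred.
At equilibrium E = 0, so the Nernst equation gives ln K = nFE°/RT = (2)(96500)(0.15)/((8.314)(298)) = 11.68.
K = e^11.68 = 1.2 × 10^5.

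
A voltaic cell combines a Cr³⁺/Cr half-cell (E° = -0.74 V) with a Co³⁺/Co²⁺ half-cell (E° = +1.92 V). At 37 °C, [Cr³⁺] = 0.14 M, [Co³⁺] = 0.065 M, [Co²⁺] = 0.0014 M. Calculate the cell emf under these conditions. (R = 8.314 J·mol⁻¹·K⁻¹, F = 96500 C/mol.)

The Co³⁺/Co²⁺ couple has the higher reduction potential and acts as the cathode, so E°_cell = +1.92 − (-0.74) = 2.66 V.
Balancing electrons gives n = 3; the reaction quotient is Q = [Cr³⁺]·[Co²⁺]^3/[Co³⁺]^3 = 1.4 × 10^-6.
E = E° − (RT/nF) ln Q = 2.66 − (8.314×310)/(3×96500) × (-13.480) = 2.660 + 0.120 = 2.780 V.

2.78 V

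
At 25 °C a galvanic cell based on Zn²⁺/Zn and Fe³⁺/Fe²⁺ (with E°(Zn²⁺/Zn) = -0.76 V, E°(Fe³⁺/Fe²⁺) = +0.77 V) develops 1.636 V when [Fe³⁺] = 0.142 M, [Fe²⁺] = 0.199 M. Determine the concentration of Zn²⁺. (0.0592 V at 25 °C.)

1.3 × 10^-4 M

From the Nernst equation, log Q = n(E° − E)/0.0592 = 2(1.53 − 1.636)/0.0592 = -3.581, so Q = 2.62 × 10^-4.
With Q = [Zn²⁺]·[Fe²⁺]^2/[Fe³⁺]^2 and the known concentrations, [Zn²⁺] in the numerator gives [Zn²⁺] = 1.3 × 10^-4 M.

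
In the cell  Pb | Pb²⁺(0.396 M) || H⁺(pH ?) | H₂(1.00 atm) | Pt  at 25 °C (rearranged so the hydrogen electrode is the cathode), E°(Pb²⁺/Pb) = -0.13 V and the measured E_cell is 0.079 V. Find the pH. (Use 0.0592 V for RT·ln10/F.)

pH = 1.06

E°_cell = 0.13 V and n = 2.
log Q = n(E° − E)/0.0592 = 2×(0.13 − 0.079)/0.0592 = 1.723.
With Q = [Pb²⁺]·P(H₂) / [H⁺]^2, solving for [H⁺] gives log[H⁺] = -1.063, so pH = 1.06.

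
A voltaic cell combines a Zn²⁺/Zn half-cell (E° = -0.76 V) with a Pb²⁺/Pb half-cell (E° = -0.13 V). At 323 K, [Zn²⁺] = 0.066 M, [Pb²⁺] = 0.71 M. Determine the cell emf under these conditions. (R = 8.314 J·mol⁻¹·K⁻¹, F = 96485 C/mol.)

The Pb²⁺/Pb couple has the higher reduction potential and acts as the cathode, so E°_cell = -0.13 − (-0.76) = 0.63 V.
Balancing electrons gives n = 2; the reaction quotient is Q = [Zn²⁺]/[Pb²⁺] = 0.0930.
E = E° − (RT/nF) ln Q = 0.63 − (8.314×323)/(2×96485) × (-2.376) = 0.630 + 0.033 = 0.663 V.

0.663 V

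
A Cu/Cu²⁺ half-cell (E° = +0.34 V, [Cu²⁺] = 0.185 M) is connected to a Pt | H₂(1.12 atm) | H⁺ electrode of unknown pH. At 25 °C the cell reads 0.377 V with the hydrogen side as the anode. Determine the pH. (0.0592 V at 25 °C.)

pH = 0.97

E°_cell = 0.34 V and n = 2.
log Q = n(E° − E)/0.0592 = 2×(0.34 − 0.377)/0.0592 = -1.250.
With Q = [H⁺]^2 / ([Cu²⁺]·P(H₂)), solving for [H⁺] gives log[H⁺] = -0.967, so pH = 0.97.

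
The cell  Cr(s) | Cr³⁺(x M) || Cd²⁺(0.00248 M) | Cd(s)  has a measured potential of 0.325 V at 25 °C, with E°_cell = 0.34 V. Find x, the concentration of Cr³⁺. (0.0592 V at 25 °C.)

7.1 × 10^-4 M

From the Nernst equation, log Q = n(E° − E)/0.0592 = 6(0.34 − 0.325)/0.0592 = 1.520, so Q = 33.1.
With Q = [Cr³⁺]^2/[Cd²⁺]^3 and the known concentrations, [Cr³⁺]^2 in the numerator gives [Cr³⁺] = 7.1 × 10^-4 M.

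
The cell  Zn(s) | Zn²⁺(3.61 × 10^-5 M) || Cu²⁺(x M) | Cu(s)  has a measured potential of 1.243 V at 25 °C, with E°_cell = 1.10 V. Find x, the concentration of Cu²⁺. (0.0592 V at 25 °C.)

2.4 M

From the Nernst equation, log Q = n(E° − E)/0.0592 = 2(1.10 − 1.243)/0.0592 = -4.831, so Q = 1.48 × 10^-5.
With Q = [Zn²⁺]/[Cu²⁺] and the known concentrations, [Cu²⁺] in the denominator gives [Cu²⁺] = 2.4 M.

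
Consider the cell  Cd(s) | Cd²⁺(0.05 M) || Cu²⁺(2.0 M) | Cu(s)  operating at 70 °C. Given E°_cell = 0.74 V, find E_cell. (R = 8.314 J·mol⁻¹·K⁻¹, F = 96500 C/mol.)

0.795 V

Balancing electrons gives n = 2; the reaction quotient is Q = [Cd²⁺]/[Cu²⁺] = 0.0250.
E = E° − (RT/nF) ln Q = 0.74 − (8.314×343)/(2×96500) × (-3.689) = 0.740 + 0.055 = 0.795 V.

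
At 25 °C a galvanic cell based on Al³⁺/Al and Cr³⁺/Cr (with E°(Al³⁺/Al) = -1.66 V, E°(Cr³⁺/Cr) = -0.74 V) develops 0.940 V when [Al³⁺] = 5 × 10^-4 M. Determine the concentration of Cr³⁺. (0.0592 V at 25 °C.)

From the Nernst equation, log Q = n(E° − E)/0.0592 = 3(0.92 − 0.940)/0.0592 = -1.014, so Q = 0.0969.
With Q = [Al³⁺]/[Cr³⁺] and the known concentrations, [Cr³⁺] in the denominator gives [Cr³⁺] = 0.0052 M.

0.0052 M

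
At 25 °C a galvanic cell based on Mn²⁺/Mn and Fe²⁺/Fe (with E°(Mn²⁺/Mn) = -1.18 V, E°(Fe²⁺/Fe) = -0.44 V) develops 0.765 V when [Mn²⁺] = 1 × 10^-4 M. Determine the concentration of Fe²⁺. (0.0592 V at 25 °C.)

7 × 10^-4 M

From the Nernst equation, log Q = n(E° − E)/0.0592 = 2(0.74 − 0.765)/0.0592 = -0.845, so Q = 0.143.
With Q = [Mn²⁺]/[Fe²⁺] and the known concentrations, [Fe²⁺] in the denominator gives [Fe²⁺] = 7 × 10^-4 M.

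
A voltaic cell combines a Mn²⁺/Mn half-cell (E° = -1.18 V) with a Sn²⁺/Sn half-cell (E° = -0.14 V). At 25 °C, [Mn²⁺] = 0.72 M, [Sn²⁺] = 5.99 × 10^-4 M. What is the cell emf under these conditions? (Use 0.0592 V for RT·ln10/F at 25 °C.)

The Sn²⁺/Sn couple has the higher reduction potential and acts as the cathode, so E°_cell = -0.14 − (-1.18) = 1.04 V.
Balancing electrons gives n = 2; the reaction quotient is Q = [Mn²⁺]/[Sn²⁺] = 1200.
At 25 °C, E = E° − (0.0592/n) log Q = 1.04 − (0.0592/2)(3.080) = 1.040 − 0.091 = 0.949 V.

0.949 V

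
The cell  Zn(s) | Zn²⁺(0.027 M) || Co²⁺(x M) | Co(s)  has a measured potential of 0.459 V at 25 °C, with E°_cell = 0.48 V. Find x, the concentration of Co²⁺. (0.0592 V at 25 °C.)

0.0053 M

From the Nernst equation, log Q = n(E° − E)/0.0592 = 2(0.48 − 0.459)/0.0592 = 0.709, so Q = 5.12.
With Q = [Zn²⁺]/[Co²⁺] and the known concentrations, [Co²⁺] in the denominator gives [Co²⁺] = 0.0053 M.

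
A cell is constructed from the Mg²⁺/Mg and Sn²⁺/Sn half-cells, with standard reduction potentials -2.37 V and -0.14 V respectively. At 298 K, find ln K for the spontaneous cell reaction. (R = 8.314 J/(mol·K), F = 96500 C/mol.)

ln K = 173.7

E°_cell = -0.14 − (-2.37) = 2.23 V, with n = 2 electrons transferred.
At equilibrium E = 0, so the Nernst equation gives ln K = nFE°/RT = (2)(96500)(2.23)/((8.314)(298)) = 173.71.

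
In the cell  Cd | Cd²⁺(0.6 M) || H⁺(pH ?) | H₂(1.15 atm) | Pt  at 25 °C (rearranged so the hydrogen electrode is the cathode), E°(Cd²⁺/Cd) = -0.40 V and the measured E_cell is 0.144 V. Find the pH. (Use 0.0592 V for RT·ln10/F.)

E°_cell = 0.40 V and n = 2.
log Q = n(E° − E)/0.0592 = 2×(0.40 − 0.144)/0.0592 = 8.649.
With Q = [Cd²⁺]·P(H₂) / [H⁺]^2, solving for [H⁺] gives log[H⁺] = -4.405, so pH = 4.40.

pH = 4.40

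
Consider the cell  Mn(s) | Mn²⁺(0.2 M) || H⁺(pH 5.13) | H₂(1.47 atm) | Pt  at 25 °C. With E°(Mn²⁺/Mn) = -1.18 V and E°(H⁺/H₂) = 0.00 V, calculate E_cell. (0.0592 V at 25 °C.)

0.89 V

The hydrogen couple is the cathode, so E°_cell = 1.18 V; n = 2.
[H⁺] = 10^(−5.13) = 7.4 × 10^-6 M, and Q = [Mn²⁺]·P(H₂) / [H⁺]^2 = 5.35 × 10^9.
E = E° − (0.0592/2) log Q = 1.18 − (0.0592/2)(9.728) = 0.892 V.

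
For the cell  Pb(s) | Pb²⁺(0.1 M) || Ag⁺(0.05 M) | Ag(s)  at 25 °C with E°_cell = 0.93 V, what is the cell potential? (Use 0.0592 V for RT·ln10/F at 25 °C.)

0.883 V

Balancing electrons gives n = 2; the reaction quotient is Q = [Pb²⁺]/[Ag⁺]^2 = 40.0.
At 25 °C, E = E° − (0.0592/n) log Q = 0.93 − (0.0592/2)(1.602) = 0.930 − 0.047 = 0.883 V.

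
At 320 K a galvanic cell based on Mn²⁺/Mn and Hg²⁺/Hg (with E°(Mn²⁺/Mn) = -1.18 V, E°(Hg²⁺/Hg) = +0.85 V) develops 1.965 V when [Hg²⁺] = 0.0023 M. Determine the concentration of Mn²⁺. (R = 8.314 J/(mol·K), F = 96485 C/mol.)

From the Nernst equation, ln Q = nF(E° − E)/RT = 2×96485×(2.03 − 1.965)/(8.314×320) = 4.715, so Q = 112.
With Q = [Mn²⁺]/[Hg²⁺] and the known concentrations, [Mn²⁺] in the numerator gives [Mn²⁺] = 0.26 M.

0.26 M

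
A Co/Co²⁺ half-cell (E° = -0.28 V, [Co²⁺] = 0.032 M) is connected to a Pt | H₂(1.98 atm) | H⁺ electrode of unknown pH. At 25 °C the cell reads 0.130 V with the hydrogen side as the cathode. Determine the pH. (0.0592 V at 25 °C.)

E°_cell = 0.28 V and n = 2.
log Q = n(E° − E)/0.0592 = 2×(0.28 − 0.130)/0.0592 = 5.068.
With Q = [Co²⁺]·P(H₂) / [H⁺]^2, solving for [H⁺] gives log[H⁺] = -3.133, so pH = 3.13.

pH = 3.13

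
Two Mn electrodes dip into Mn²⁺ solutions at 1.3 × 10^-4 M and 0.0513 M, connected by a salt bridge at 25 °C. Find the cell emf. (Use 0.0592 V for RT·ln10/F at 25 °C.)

0.077 V

Both half-cells are Mn²⁺/Mn, so E°_cell = 0. The concentrated side is the cathode; the cell reaction moves Mn²⁺ from high to low concentration with n = 2.
Q = [Mn²⁺]_dilute/[Mn²⁺]_conc = 1.3 × 10^-4/0.0513 = 0.00253.
E = 0 − (0.0592/2) log Q = −(0.0592/2)(-2.596) = 0.0768 V.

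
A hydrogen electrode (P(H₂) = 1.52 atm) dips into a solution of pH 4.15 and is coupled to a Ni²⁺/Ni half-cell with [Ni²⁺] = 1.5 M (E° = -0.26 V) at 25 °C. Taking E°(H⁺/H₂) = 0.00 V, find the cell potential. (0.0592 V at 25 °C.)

The hydrogen couple is the cathode, so E°_cell = 0.26 V; n = 2.
[H⁺] = 10^(−4.15) = 7.1 × 10^-5 M, and Q = [Ni²⁺]·P(H₂) / [H⁺]^2 = 4.55 × 10^8.
E = E° − (0.0592/2) log Q = 0.26 − (0.0592/2)(8.658) = 0.004 V.

0.004 V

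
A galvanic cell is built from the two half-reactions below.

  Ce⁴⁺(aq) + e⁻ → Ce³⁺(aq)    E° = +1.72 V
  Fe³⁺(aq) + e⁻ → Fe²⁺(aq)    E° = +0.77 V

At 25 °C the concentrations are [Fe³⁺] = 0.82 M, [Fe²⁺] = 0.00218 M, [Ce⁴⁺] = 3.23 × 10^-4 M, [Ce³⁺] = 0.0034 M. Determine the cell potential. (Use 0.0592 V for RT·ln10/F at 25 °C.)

0.737 V

The Ce⁴⁺/Ce³⁺ couple has the higher reduction potential and acts as the cathode, so E°_cell = +1.72 − (+0.77) = 0.95 V.
Balancing electrons gives n = 1; the reaction quotient is Q = [Fe³⁺]·[Ce³⁺]/([Fe²⁺]·[Ce⁴⁺]) = 3960.
At 25 °C, E = E° − (0.0592/n) log Q = 0.95 − (0.0592/1)(3.598) = 0.950 − 0.213 = 0.737 V.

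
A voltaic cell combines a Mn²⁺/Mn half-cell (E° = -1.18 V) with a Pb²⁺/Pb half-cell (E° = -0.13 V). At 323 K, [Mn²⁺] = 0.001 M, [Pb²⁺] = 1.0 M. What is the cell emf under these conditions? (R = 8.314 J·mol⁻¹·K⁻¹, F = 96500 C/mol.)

The Pb²⁺/Pb couple has the higher reduction potential and acts as the cathode, so E°_cell = -0.13 − (-1.18) = 1.05 V.
Balancing electrons gives n = 2; the reaction quotient is Q = [Mn²⁺]/[Pb²⁺] = 0.00100.
E = E° − (RT/nF) ln Q = 1.05 − (8.314×323)/(2×96500) × (-6.908) = 1.050 + 0.096 = 1.146 V.

1.15 V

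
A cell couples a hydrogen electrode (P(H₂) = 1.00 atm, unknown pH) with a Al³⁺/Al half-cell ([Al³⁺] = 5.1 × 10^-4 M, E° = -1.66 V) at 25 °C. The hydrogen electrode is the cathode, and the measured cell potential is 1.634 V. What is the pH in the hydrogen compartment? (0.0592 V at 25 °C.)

E°_cell = 1.66 V and n = 6.
log Q = n(E° − E)/0.0592 = 6×(1.66 − 1.634)/0.0592 = 2.635.
With Q = [Al³⁺]^2·P(H₂)^3 / [H⁺]^6, solving for [H⁺] gives log[H⁺] = -1.537, so pH = 1.54.

pH = 1.54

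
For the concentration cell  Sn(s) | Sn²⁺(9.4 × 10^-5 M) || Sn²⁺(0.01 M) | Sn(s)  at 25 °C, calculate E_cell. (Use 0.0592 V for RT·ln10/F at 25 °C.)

Both half-cells are Sn²⁺/Sn, so E°_cell = 0. The concentrated side is the cathode; the cell reaction moves Sn²⁺ from high to low concentration with n = 2.
Q = [Sn²⁺]_dilute/[Sn²⁺]_conc = 9.4 × 10^-5/0.01 = 0.00940.
E = 0 − (0.0592/2) log Q = −(0.0592/2)(-2.027) = 0.0600 V.

0.060 V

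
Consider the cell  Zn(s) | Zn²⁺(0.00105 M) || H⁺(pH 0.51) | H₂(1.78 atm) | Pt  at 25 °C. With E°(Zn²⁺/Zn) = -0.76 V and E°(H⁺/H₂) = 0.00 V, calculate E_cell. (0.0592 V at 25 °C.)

The hydrogen couple is the cathode, so E°_cell = 0.76 V; n = 2.
[H⁺] = 10^(−0.51) = 0.31 M, and Q = [Zn²⁺]·P(H₂) / [H⁺]^2 = 0.0196.
E = E° − (0.0592/2) log Q = 0.76 − (0.0592/2)(-1.708) = 0.811 V.

0.81 V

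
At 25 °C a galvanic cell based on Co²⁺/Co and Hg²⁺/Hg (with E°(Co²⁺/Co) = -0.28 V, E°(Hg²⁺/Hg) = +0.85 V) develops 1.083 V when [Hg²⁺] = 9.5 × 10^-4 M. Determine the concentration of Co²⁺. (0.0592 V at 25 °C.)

0.037 M

From the Nernst equation, log Q = n(E° − E)/0.0592 = 2(1.13 − 1.083)/0.0592 = 1.588, so Q = 38.7.
With Q = [Co²⁺]/[Hg²⁺] and the known concentrations, [Co²⁺] in the numerator gives [Co²⁺] = 0.037 M.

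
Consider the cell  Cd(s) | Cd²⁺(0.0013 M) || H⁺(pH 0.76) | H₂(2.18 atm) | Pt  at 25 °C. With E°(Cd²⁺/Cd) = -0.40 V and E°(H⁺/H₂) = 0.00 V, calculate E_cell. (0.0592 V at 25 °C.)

0.43 V

The hydrogen couple is the cathode, so E°_cell = 0.40 V; n = 2.
[H⁺] = 10^(−0.76) = 0.17 M, and Q = [Cd²⁺]·P(H₂) / [H⁺]^2 = 0.0938.
E = E° − (0.0592/2) log Q = 0.40 − (0.0592/2)(-1.028) = 0.430 V.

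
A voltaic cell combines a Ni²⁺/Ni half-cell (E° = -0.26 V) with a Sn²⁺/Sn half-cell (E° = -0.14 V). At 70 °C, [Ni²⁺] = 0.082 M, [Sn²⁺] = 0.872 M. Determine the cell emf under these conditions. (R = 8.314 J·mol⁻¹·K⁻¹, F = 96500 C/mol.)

0.155 V

The Sn²⁺/Sn couple has the higher reduction potential and acts as the cathode, so E°_cell = -0.14 − (-0.26) = 0.12 V.
Balancing electrons gives n = 2; the reaction quotient is Q = [Ni²⁺]/[Sn²⁺] = 0.0940.
E = E° − (RT/nF) ln Q = 0.12 − (8.314×343)/(2×96500) × (-2.364) = 0.120 + 0.035 = 0.155 V.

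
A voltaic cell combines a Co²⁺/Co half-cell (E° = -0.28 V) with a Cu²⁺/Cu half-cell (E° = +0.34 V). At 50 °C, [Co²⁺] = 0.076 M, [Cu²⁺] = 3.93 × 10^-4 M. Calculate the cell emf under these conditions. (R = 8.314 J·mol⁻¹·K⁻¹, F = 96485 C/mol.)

0.547 V

The Cu²⁺/Cu couple has the higher reduction potential and acts as the cathode, so E°_cell = +0.34 − (-0.28) = 0.62 V.
Balancing electrons gives n = 2; the reaction quotient is Q = [Co²⁺]/[Cu²⁺] = 193.
E = E° − (RT/nF) ln Q = 0.62 − (8.314×323)/(2×96485) × (5.265) = 0.620 − 0.073 = 0.547 V.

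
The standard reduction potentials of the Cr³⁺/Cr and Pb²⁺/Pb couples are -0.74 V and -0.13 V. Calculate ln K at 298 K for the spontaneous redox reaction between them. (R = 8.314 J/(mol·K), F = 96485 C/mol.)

ln K = 142.5

E°_cell = -0.13 − (-0.74) = 0.61 V, with n = 6 electrons transferred.
At equilibrium E = 0, so the Nernst equation gives ln K = nFE°/RT = (6)(96485)(0.61)/((8.314)(298)) = 142.53.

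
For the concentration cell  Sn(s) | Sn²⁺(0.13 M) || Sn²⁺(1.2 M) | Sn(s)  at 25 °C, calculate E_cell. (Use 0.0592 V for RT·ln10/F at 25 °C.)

0.029 V

Both half-cells are Sn²⁺/Sn, so E°_cell = 0. The concentrated side is the cathode; the cell reaction moves Sn²⁺ from high to low concentration with n = 2.
Q = [Sn²⁺]_dilute/[Sn²⁺]_conc = 0.13/1.2 = 0.108.
E = 0 − (0.0592/2) log Q = −(0.0592/2)(-0.965) = 0.0286 V.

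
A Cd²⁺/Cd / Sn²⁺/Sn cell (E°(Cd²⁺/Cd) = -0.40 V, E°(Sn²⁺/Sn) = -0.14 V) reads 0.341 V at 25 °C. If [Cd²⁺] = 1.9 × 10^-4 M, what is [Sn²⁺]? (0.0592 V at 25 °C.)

0.1 M

From the Nernst equation, log Q = n(E° − E)/0.0592 = 2(0.26 − 0.341)/0.0592 = -2.736, so Q = 0.00183.
With Q = [Cd²⁺]/[Sn²⁺] and the known concentrations, [Sn²⁺] in the denominator gives [Sn²⁺] = 0.1 M.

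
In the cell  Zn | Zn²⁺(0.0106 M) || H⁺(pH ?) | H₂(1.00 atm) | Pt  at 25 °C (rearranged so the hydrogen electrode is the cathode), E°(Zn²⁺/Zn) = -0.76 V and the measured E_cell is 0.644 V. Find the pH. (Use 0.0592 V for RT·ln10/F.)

pH = 2.95

E°_cell = 0.76 V and n = 2.
log Q = n(E° − E)/0.0592 = 2×(0.76 − 0.644)/0.0592 = 3.919.
With Q = [Zn²⁺]·P(H₂) / [H⁺]^2, solving for [H⁺] gives log[H⁺] = -2.947, so pH = 2.95.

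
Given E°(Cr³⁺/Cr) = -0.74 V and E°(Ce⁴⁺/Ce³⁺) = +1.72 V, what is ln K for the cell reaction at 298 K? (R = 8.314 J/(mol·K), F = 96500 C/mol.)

E°_cell = +1.72 − (-0.74) = 2.46 V, with n = 3 electrons transferred.
At equilibrium E = 0, so the Nernst equation gives ln K = nFE°/RT = (3)(96500)(2.46)/((8.314)(298)) = 287.45.

ln K = 287.4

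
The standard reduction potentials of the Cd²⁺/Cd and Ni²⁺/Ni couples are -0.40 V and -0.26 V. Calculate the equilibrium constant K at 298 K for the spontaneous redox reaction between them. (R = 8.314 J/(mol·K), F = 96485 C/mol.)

E°_cell = -0.26 − (-0.40) = 0.14 V, with n = 2 electrons transferred.
At equilibrium E = 0, so the Nernst equation gives ln K = nFE°/RT = (2)(96485)(0.14)/((8.314)(298)) = 10.90.
K = e^10.90 = 5.4 × 10^4.

5.4 × 10^4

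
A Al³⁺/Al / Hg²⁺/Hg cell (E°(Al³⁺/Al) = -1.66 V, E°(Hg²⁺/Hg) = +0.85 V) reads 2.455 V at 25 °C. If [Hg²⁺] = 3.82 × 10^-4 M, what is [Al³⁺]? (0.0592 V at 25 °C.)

From the Nernst equation, log Q = n(E° − E)/0.0592 = 6(2.51 − 2.455)/0.0592 = 5.574, so Q = 3.75 × 10^5.
With Q = [Al³⁺]^2/[Hg²⁺]^3 and the known concentrations, [Al³⁺]^2 in the numerator gives [Al³⁺] = 0.0046 M.

0.0046 M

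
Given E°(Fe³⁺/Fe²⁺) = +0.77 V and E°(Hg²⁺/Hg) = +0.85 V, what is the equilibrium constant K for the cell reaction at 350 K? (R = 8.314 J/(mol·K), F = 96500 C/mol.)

200

E°_cell = +0.85 − (+0.77) = 0.08 V, with n = 2 electrons transferred.
At equilibrium E = 0, so the Nernst equation gives ln K = nFE°/RT = (2)(96500)(0.08)/((8.314)(350)) = 5.31.
K = e^5.31 = 200.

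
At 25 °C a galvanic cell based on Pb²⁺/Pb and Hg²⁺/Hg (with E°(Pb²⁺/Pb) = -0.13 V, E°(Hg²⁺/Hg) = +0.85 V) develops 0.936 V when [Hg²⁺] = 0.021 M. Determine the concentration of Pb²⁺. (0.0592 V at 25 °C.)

0.64 M

From the Nernst equation, log Q = n(E° − E)/0.0592 = 2(0.98 − 0.936)/0.0592 = 1.486, so Q = 30.7.
With Q = [Pb²⁺]/[Hg²⁺] and the known concentrations, [Pb²⁺] in the numerator gives [Pb²⁺] = 0.64 M.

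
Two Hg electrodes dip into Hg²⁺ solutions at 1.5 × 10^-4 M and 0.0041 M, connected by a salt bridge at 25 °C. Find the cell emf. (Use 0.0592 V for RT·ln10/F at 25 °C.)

Both half-cells are Hg²⁺/Hg, so E°_cell = 0. The concentrated side is the cathode; the cell reaction moves Hg²⁺ from high to low concentration with n = 2.
Q = [Hg²⁺]_dilute/[Hg²⁺]_conc = 1.5 × 10^-4/0.0041 = 0.0366.
E = 0 − (0.0592/2) log Q = −(0.0592/2)(-1.437) = 0.0425 V.

0.043 V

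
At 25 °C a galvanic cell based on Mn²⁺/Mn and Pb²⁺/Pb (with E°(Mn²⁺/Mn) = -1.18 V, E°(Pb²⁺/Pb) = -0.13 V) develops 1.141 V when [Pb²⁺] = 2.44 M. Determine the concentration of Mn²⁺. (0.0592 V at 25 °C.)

From the Nernst equation, log Q = n(E° − E)/0.0592 = 2(1.05 − 1.141)/0.0592 = -3.074, so Q = 8.43 × 10^-4.
With Q = [Mn²⁺]/[Pb²⁺] and the known concentrations, [Mn²⁺] in the numerator gives [Mn²⁺] = 0.0021 M.

0.0021 M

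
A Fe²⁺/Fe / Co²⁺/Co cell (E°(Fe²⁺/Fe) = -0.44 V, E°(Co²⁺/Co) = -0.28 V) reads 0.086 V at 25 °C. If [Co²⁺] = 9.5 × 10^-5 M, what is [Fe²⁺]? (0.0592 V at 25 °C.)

From the Nernst equation, log Q = n(E° − E)/0.0592 = 2(0.16 − 0.086)/0.0592 = 2.500, so Q = 316.
With Q = [Fe²⁺]/[Co²⁺] and the known concentrations, [Fe²⁺] in the numerator gives [Fe²⁺] = 0.03 M.

0.03 M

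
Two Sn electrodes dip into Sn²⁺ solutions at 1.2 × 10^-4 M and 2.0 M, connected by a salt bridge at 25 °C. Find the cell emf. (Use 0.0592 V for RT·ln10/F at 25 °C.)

Both half-cells are Sn²⁺/Sn, so E°_cell = 0. The concentrated side is the cathode; the cell reaction moves Sn²⁺ from high to low concentration with n = 2.
Q = [Sn²⁺]_dilute/[Sn²⁺]_conc = 1.2 × 10^-4/2.0 = 6 × 10^-5.
E = 0 − (0.0592/2) log Q = −(0.0592/2)(-4.222) = 0.1250 V.

0.12 V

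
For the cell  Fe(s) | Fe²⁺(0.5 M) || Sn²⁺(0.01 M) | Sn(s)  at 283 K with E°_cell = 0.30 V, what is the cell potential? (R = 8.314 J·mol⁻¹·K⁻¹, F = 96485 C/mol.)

Balancing electrons gives n = 2; the reaction quotient is Q = [Fe²⁺]/[Sn²⁺] = 50.0.
E = E° − (RT/nF) ln Q = 0.30 − (8.314×283)/(2×96485) × (3.912) = 0.300 − 0.048 = 0.252 V.

0.252 V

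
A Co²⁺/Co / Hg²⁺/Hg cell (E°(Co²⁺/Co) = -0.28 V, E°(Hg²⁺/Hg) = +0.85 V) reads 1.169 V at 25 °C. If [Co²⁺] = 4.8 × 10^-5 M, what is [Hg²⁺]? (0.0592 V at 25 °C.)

0.001 M

From the Nernst equation, log Q = n(E° − E)/0.0592 = 2(1.13 − 1.169)/0.0592 = -1.318, so Q = 0.0481.
With Q = [Co²⁺]/[Hg²⁺] and the known concentrations, [Hg²⁺] in the denominator gives [Hg²⁺] = 0.001 M.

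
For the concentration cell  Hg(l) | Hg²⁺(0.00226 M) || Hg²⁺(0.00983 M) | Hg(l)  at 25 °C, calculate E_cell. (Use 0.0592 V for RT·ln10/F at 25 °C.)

Both half-cells are Hg²⁺/Hg, so E°_cell = 0. The concentrated side is the cathode; the cell reaction moves Hg²⁺ from high to low concentration with n = 2.
Q = [Hg²⁺]_dilute/[Hg²⁺]_conc = 0.00226/0.00983 = 0.230.
E = 0 − (0.0592/2) log Q = −(0.0592/2)(-0.638) = 0.0189 V.

0.019 V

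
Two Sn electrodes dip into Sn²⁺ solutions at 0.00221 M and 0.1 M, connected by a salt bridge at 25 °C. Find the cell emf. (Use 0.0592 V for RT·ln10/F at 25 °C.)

Both half-cells are Sn²⁺/Sn, so E°_cell = 0. The concentrated side is the cathode; the cell reaction moves Sn²⁺ from high to low concentration with n = 2.
Q = [Sn²⁺]_dilute/[Sn²⁺]_conc = 0.00221/0.1 = 0.0221.
E = 0 − (0.0592/2) log Q = −(0.0592/2)(-1.656) = 0.0490 V.

0.049 V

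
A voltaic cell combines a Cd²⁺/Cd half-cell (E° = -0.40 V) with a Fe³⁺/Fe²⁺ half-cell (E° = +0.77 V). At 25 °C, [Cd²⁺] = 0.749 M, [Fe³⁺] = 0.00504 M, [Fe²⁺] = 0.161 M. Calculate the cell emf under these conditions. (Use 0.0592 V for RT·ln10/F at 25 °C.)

The Fe³⁺/Fe²⁺ couple has the higher reduction potential and acts as the cathode, so E°_cell = +0.77 − (-0.40) = 1.17 V.
Balancing electrons gives n = 2; the reaction quotient is Q = [Cd²⁺]·[Fe²⁺]^2/[Fe³⁺]^2 = 764.
At 25 °C, E = E° − (0.0592/n) log Q = 1.17 − (0.0592/2)(2.883) = 1.170 − 0.085 = 1.085 V.

1.08 V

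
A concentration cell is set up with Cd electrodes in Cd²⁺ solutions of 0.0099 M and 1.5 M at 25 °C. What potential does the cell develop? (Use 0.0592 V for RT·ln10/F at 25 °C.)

Both half-cells are Cd²⁺/Cd, so E°_cell = 0. The concentrated side is the cathode; the cell reaction moves Cd²⁺ from high to low concentration with n = 2.
Q = [Cd²⁺]_dilute/[Cd²⁺]_conc = 0.0099/1.5 = 0.00660.
E = 0 − (0.0592/2) log Q = −(0.0592/2)(-2.180) = 0.0645 V.

0.065 V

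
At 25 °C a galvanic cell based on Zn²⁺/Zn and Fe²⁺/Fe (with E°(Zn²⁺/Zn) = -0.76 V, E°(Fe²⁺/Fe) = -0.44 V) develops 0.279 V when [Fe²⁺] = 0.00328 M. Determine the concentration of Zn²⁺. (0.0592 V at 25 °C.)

From the Nernst equation, log Q = n(E° − E)/0.0592 = 2(0.32 − 0.279)/0.0592 = 1.385, so Q = 24.3.
With Q = [Zn²⁺]/[Fe²⁺] and the known concentrations, [Zn²⁺] in the numerator gives [Zn²⁺] = 0.08 M.

0.08 M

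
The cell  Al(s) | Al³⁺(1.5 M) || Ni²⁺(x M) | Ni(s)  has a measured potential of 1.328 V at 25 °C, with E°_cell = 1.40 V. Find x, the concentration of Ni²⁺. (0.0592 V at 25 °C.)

From the Nernst equation, log Q = n(E° − E)/0.0592 = 6(1.40 − 1.328)/0.0592 = 7.297, so Q = 1.98 × 10^7.
With Q = [Al³⁺]^2/[Ni²⁺]^3 and the known concentrations, [Ni²⁺]^3 in the denominator gives [Ni²⁺] = 0.0048 M.

0.0048 M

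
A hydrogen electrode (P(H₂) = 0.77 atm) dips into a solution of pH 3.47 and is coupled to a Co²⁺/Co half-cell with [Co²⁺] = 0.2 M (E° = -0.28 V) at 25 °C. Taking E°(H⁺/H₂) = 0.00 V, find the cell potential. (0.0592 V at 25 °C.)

The hydrogen couple is the cathode, so E°_cell = 0.28 V; n = 2.
[H⁺] = 10^(−3.47) = 3.4 × 10^-4 M, and Q = [Co²⁺]·P(H₂) / [H⁺]^2 = 1.34 × 10^6.
E = E° − (0.0592/2) log Q = 0.28 − (0.0592/2)(6.128) = 0.099 V.

0.099 V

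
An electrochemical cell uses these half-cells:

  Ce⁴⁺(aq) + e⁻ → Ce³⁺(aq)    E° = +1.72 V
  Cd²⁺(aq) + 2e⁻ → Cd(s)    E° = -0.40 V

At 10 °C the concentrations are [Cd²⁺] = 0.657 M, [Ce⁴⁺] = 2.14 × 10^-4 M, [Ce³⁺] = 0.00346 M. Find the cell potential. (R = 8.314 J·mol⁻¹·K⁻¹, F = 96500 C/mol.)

2.06 V

The Ce⁴⁺/Ce³⁺ couple has the higher reduction potential and acts as the cathode, so E°_cell = +1.72 − (-0.40) = 2.12 V.
Balancing electrons gives n = 2; the reaction quotient is Q = [Cd²⁺]·[Ce³⁺]^2/[Ce⁴⁺]^2 = 172.
E = E° − (RT/nF) ln Q = 2.12 − (8.314×283)/(2×96500) × (5.146) = 2.120 − 0.063 = 2.057 V.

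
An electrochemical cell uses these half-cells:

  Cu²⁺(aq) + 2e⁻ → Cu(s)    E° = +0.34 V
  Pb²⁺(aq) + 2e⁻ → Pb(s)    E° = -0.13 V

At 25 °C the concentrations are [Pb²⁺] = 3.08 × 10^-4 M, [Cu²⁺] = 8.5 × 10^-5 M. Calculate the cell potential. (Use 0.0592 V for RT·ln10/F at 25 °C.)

0.453 V

The Cu²⁺/Cu couple has the higher reduction potential and acts as the cathode, so E°_cell = +0.34 − (-0.13) = 0.47 V.
Balancing electrons gives n = 2; the reaction quotient is Q = [Pb²⁺]/[Cu²⁺] = 3.62.
At 25 °C, E = E° − (0.0592/n) log Q = 0.47 − (0.0592/2)(0.559) = 0.470 − 0.017 = 0.453 V.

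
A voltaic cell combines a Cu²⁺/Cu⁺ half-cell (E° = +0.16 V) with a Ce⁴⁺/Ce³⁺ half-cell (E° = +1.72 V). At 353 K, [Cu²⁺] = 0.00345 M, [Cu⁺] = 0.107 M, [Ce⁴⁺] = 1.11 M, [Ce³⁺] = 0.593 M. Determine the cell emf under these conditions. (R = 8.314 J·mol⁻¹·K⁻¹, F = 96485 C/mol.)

The Ce⁴⁺/Ce³⁺ couple has the higher reduction potential and acts as the cathode, so E°_cell = +1.72 − (+0.16) = 1.56 V.
Balancing electrons gives n = 1; the reaction quotient is Q = [Cu²⁺]·[Ce³⁺]/([Cu⁺]·[Ce⁴⁺]) = 0.0172.
E = E° − (RT/nF) ln Q = 1.56 − (8.314×353)/(1×96485) × (-4.061) = 1.560 + 0.124 = 1.684 V.

1.68 V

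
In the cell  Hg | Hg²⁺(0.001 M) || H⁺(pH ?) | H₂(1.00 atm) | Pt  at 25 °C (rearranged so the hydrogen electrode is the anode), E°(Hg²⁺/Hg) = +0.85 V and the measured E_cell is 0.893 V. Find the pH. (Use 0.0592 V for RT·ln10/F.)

pH = 2.23

E°_cell = 0.85 V and n = 2.
log Q = n(E° − E)/0.0592 = 2×(0.85 − 0.893)/0.0592 = -1.453.
With Q = [H⁺]^2 / ([Hg²⁺]·P(H₂)), solving for [H⁺] gives log[H⁺] = -2.226, so pH = 2.23.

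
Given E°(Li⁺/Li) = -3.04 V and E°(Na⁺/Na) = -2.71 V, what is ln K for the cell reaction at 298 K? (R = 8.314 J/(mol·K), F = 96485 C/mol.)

ln K = 12.9

E°_cell = -2.71 − (-3.04) = 0.33 V, with n = 1 electron transferred.
At equilibrium E = 0, so the Nernst equation gives ln K = nFE°/RT = (1)(96485)(0.33)/((8.314)(298)) = 12.85.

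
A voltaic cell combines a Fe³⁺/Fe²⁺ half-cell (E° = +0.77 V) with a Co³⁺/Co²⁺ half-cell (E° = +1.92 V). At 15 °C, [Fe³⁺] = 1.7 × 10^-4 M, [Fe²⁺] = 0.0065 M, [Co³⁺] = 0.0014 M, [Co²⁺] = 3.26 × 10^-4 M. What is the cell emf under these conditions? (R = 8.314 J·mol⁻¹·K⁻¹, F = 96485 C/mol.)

1.28 V

The Co³⁺/Co²⁺ couple has the higher reduction potential and acts as the cathode, so E°_cell = +1.92 − (+0.77) = 1.15 V.
Balancing electrons gives n = 1; the reaction quotient is Q = [Fe³⁺]·[Co²⁺]/([Fe²⁺]·[Co³⁺]) = 0.00609.
E = E° − (RT/nF) ln Q = 1.15 − (8.314×288)/(1×96485) × (-5.101) = 1.150 + 0.127 = 1.277 V.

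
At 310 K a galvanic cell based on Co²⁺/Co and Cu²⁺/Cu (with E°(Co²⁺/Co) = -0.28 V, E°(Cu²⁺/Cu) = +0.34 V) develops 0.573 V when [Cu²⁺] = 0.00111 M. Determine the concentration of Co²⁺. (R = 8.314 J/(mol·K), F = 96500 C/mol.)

From the Nernst equation, ln Q = nF(E° − E)/RT = 2×96500×(0.62 − 0.573)/(8.314×310) = 3.520, so Q = 33.8.
With Q = [Co²⁺]/[Cu²⁺] and the known concentrations, [Co²⁺] in the numerator gives [Co²⁺] = 0.037 M.

0.037 M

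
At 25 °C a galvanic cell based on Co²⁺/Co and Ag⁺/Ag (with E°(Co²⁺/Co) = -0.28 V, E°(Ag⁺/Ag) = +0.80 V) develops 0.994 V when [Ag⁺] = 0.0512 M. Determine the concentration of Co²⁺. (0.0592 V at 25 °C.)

2.1 M

From the Nernst equation, log Q = n(E° − E)/0.0592 = 2(1.08 − 0.994)/0.0592 = 2.905, so Q = 804.
With Q = [Co²⁺]/[Ag⁺]^2 and the known concentrations, [Co²⁺] in the numerator gives [Co²⁺] = 2.1 M.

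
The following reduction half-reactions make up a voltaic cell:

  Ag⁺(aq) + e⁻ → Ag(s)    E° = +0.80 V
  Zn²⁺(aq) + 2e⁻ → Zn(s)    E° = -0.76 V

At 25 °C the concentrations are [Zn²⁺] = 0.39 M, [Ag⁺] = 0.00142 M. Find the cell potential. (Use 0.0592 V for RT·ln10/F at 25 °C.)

The Ag⁺/Ag couple has the higher reduction potential and acts as the cathode, so E°_cell = +0.80 − (-0.76) = 1.56 V.
Balancing electrons gives n = 2; the reaction quotient is Q = [Zn²⁺]/[Ag⁺]^2 = 1.93 × 10^5.
At 25 °C, E = E° − (0.0592/n) log Q = 1.56 − (0.0592/2)(5.286) = 1.560 − 0.156 = 1.404 V.

1.40 V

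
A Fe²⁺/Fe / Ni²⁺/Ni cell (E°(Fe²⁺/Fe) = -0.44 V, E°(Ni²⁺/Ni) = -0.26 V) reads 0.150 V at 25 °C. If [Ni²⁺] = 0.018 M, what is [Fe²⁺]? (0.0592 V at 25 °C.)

0.19 M

From the Nernst equation, log Q = n(E° − E)/0.0592 = 2(0.18 − 0.150)/0.0592 = 1.014, so Q = 10.3.
With Q = [Fe²⁺]/[Ni²⁺] and the known concentrations, [Fe²⁺] in the numerator gives [Fe²⁺] = 0.19 M.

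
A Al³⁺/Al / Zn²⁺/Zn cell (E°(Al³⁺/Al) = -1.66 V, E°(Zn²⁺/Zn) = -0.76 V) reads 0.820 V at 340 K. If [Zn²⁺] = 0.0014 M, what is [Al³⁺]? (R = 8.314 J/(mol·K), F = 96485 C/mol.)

From the Nernst equation, ln Q = nF(E° − E)/RT = 6×96485×(0.90 − 0.820)/(8.314×340) = 16.384, so Q = 1.3 × 10^7.
With Q = [Al³⁺]^2/[Zn²⁺]^3 and the known concentrations, [Al³⁺]^2 in the numerator gives [Al³⁺] = 0.19 M.

0.19 M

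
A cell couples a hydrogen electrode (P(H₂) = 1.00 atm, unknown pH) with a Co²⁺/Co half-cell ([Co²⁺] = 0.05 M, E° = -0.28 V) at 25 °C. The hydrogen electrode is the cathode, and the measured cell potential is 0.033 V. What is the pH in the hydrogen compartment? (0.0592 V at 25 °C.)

E°_cell = 0.28 V and n = 2.
log Q = n(E° − E)/0.0592 = 2×(0.28 − 0.033)/0.0592 = 8.345.
With Q = [Co²⁺]·P(H₂) / [H⁺]^2, solving for [H⁺] gives log[H⁺] = -4.823, so pH = 4.82.

pH = 4.82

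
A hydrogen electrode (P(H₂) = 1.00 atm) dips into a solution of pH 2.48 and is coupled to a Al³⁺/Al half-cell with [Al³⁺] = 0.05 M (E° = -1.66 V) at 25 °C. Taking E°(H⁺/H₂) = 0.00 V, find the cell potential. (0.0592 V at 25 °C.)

The hydrogen couple is the cathode, so E°_cell = 1.66 V; n = 6.
[H⁺] = 10^(−2.48) = 0.0033 M, and Q = [Al³⁺]^2·P(H₂)^3 / [H⁺]^6 = 1.9 × 10^12.
E = E° − (0.0592/6) log Q = 1.66 − (0.0592/6)(12.278) = 1.539 V.

1.54 V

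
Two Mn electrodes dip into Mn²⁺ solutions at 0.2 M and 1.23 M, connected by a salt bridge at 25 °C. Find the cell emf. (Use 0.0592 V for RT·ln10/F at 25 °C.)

Both half-cells are Mn²⁺/Mn, so E°_cell = 0. The concentrated side is the cathode; the cell reaction moves Mn²⁺ from high to low concentration with n = 2.
Q = [Mn²⁺]_dilute/[Mn²⁺]_conc = 0.2/1.23 = 0.163.
E = 0 − (0.0592/2) log Q = −(0.0592/2)(-0.789) = 0.0234 V.

0.023 V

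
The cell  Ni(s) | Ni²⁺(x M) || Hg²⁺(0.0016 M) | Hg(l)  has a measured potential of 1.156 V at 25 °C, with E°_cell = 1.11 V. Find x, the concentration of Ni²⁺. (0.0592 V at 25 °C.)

From the Nernst equation, log Q = n(E° − E)/0.0592 = 2(1.11 − 1.156)/0.0592 = -1.554, so Q = 0.0279.
With Q = [Ni²⁺]/[Hg²⁺] and the known concentrations, [Ni²⁺] in the numerator gives [Ni²⁺] = 4.5 × 10^-5 M.

4.5 × 10^-5 M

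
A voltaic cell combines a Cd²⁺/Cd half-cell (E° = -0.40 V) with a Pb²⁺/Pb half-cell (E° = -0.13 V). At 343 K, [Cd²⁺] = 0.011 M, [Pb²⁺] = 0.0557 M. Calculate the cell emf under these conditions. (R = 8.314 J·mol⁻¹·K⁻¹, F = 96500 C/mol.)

0.294 V

The Pb²⁺/Pb couple has the higher reduction potential and acts as the cathode, so E°_cell = -0.13 − (-0.40) = 0.27 V.
Balancing electrons gives n = 2; the reaction quotient is Q = [Cd²⁺]/[Pb²⁺] = 0.197.
E = E° − (RT/nF) ln Q = 0.27 − (8.314×343)/(2×96500) × (-1.622) = 0.270 + 0.024 = 0.294 V.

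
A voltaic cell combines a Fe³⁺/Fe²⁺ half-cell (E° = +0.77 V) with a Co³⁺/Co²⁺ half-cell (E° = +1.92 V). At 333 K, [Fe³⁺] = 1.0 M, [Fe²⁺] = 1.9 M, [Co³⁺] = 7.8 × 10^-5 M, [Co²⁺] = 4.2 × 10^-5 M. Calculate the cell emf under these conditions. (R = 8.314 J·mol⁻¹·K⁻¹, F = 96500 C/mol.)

1.19 V

The Co³⁺/Co²⁺ couple has the higher reduction potential and acts as the cathode, so E°_cell = +1.92 − (+0.77) = 1.15 V.
Balancing electrons gives n = 1; the reaction quotient is Q = [Fe³⁺]·[Co²⁺]/([Fe²⁺]·[Co³⁺]) = 0.283.
E = E° − (RT/nF) ln Q = 1.15 − (8.314×333)/(1×96500) × (-1.261) = 1.150 + 0.036 = 1.186 V.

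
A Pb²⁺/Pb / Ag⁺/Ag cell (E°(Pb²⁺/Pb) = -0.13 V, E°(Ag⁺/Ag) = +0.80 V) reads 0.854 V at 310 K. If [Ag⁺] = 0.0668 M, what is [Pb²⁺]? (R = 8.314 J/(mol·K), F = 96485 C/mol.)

From the Nernst equation, ln Q = nF(E° − E)/RT = 2×96485×(0.93 − 0.854)/(8.314×310) = 5.690, so Q = 296.
With Q = [Pb²⁺]/[Ag⁺]^2 and the known concentrations, [Pb²⁺] in the numerator gives [Pb²⁺] = 1.3 M.

1.3 M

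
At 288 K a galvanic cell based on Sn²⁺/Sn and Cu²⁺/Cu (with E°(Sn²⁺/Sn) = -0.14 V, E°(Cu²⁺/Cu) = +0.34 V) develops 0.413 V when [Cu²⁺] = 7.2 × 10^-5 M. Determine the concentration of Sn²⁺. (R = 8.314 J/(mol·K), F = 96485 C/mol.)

From the Nernst equation, ln Q = nF(E° − E)/RT = 2×96485×(0.48 − 0.413)/(8.314×288) = 5.400, so Q = 221.
With Q = [Sn²⁺]/[Cu²⁺] and the known concentrations, [Sn²⁺] in the numerator gives [Sn²⁺] = 0.016 M.

0.016 M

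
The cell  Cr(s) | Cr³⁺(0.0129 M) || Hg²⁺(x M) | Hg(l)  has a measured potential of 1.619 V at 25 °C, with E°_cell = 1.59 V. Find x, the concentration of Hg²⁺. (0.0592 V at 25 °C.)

From the Nernst equation, log Q = n(E° − E)/0.0592 = 6(1.59 − 1.619)/0.0592 = -2.939, so Q = 0.00115.
With Q = [Cr³⁺]^2/[Hg²⁺]^3 and the known concentrations, [Hg²⁺]^3 in the denominator gives [Hg²⁺] = 0.52 M.

0.52 M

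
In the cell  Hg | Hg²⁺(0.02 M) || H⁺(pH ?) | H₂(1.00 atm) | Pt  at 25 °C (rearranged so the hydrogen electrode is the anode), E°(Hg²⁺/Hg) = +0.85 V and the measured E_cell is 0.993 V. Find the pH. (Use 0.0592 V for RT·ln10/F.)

E°_cell = 0.85 V and n = 2.
log Q = n(E° − E)/0.0592 = 2×(0.85 − 0.993)/0.0592 = -4.831.
With Q = [H⁺]^2 / ([Hg²⁺]·P(H₂)), solving for [H⁺] gives log[H⁺] = -3.265, so pH = 3.27.

pH = 3.27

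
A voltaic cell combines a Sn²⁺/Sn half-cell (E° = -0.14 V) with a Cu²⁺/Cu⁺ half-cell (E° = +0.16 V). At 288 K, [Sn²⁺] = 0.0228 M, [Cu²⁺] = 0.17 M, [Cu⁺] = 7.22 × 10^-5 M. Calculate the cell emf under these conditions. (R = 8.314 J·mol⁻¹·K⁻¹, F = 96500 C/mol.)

The Cu²⁺/Cu⁺ couple has the higher reduction potential and acts as the cathode, so E°_cell = +0.16 − (-0.14) = 0.30 V.
Balancing electrons gives n = 2; the reaction quotient is Q = [Sn²⁺]·[Cu⁺]^2/[Cu²⁺]^2 = 4.11 × 10^-9.
E = E° − (RT/nF) ln Q = 0.30 − (8.314×288)/(2×96500) × (-19.309) = 0.300 + 0.240 = 0.540 V.

0.540 V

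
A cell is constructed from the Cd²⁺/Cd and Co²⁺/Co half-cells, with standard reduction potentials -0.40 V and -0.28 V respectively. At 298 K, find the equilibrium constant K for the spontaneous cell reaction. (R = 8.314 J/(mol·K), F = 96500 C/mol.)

E°_cell = -0.28 − (-0.40) = 0.12 V, with n = 2 electrons transferred.
At equilibrium E = 0, so the Nernst equation gives ln K = nFE°/RT = (2)(96500)(0.12)/((8.314)(298)) = 9.35.
K = e^9.35 = 1.1 × 10^4.

1.1 × 10^4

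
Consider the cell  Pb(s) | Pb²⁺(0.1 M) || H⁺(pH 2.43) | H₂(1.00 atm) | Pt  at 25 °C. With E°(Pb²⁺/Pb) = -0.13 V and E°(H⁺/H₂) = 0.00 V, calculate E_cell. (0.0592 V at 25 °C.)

0.016 V

The hydrogen couple is the cathode, so E°_cell = 0.13 V; n = 2.
[H⁺] = 10^(−2.43) = 0.0037 M, and Q = [Pb²⁺]·P(H₂) / [H⁺]^2 = 7240.
E = E° − (0.0592/2) log Q = 0.13 − (0.0592/2)(3.860) = 0.016 V.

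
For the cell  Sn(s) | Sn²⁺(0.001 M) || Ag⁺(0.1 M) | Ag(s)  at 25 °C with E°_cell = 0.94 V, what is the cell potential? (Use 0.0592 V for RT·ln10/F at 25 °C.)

0.970 V

Balancing electrons gives n = 2; the reaction quotient is Q = [Sn²⁺]/[Ag⁺]^2 = 0.100.
At 25 °C, E = E° − (0.0592/n) log Q = 0.94 − (0.0592/2)(-1.000) = 0.940 + 0.030 = 0.970 V.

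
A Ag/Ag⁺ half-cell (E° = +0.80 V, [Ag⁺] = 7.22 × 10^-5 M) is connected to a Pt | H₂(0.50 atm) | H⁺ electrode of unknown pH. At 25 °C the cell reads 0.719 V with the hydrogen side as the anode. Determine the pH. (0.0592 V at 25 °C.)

pH = 2.92

E°_cell = 0.80 V and n = 2.
log Q = n(E° − E)/0.0592 = 2×(0.80 − 0.719)/0.0592 = 2.736.
With Q = [H⁺]^2 / ([Ag⁺]^2·P(H₂)), solving for [H⁺] gives log[H⁺] = -2.924, so pH = 2.92.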